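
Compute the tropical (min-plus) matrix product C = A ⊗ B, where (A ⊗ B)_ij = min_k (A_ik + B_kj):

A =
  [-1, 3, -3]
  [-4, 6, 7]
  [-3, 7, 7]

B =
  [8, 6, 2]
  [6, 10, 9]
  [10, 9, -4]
A ⊗ B =
  [7, 5, -7]
  [4, 2, -2]
  [5, 3, -1]

Apply the min-plus product entry-by-entry:
  C[0][0] = min over k of (A[0][0] + B[0][0] = -1 + 8 = 7, A[0][1] + B[1][0] = 3 + 6 = 9, A[0][2] + B[2][0] = -3 + 10 = 7) = 7 (attained at k = 0)
  C[0][1] = min over k of (A[0][0] + B[0][1] = -1 + 6 = 5, A[0][1] + B[1][1] = 3 + 10 = 13, A[0][2] + B[2][1] = -3 + 9 = 6) = 5 (attained at k = 0)
  C[0][2] = min over k of (A[0][0] + B[0][2] = -1 + 2 = 1, A[0][1] + B[1][2] = 3 + 9 = 12, A[0][2] + B[2][2] = -3 + -4 = -7) = -7 (attained at k = 2)
  C[1][0] = min over k of (A[1][0] + B[0][0] = -4 + 8 = 4, A[1][1] + B[1][0] = 6 + 6 = 12, A[1][2] + B[2][0] = 7 + 10 = 17) = 4 (attained at k = 0)
  C[1][1] = min over k of (A[1][0] + B[0][1] = -4 + 6 = 2, A[1][1] + B[1][1] = 6 + 10 = 16, A[1][2] + B[2][1] = 7 + 9 = 16) = 2 (attained at k = 0)
  C[1][2] = min over k of (A[1][0] + B[0][2] = -4 + 2 = -2, A[1][1] + B[1][2] = 6 + 9 = 15, A[1][2] + B[2][2] = 7 + -4 = 3) = -2 (attained at k = 0)
  C[2][0] = min over k of (A[2][0] + B[0][0] = -3 + 8 = 5, A[2][1] + B[1][0] = 7 + 6 = 13, A[2][2] + B[2][0] = 7 + 10 = 17) = 5 (attained at k = 0)
  C[2][1] = min over k of (A[2][0] + B[0][1] = -3 + 6 = 3, A[2][1] + B[1][1] = 7 + 10 = 17, A[2][2] + B[2][1] = 7 + 9 = 16) = 3 (attained at k = 0)
  C[2][2] = min over k of (A[2][0] + B[0][2] = -3 + 2 = -1, A[2][1] + B[1][2] = 7 + 9 = 16, A[2][2] + B[2][2] = 7 + -4 = 3) = -1 (attained at k = 0)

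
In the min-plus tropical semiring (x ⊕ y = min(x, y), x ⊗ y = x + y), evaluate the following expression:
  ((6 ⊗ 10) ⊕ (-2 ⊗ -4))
((6 ⊗ 10) ⊕ (-2 ⊗ -4)) = -6

Expand innermost to outermost. Recall ⊕ takes the minimum of its arguments and ⊗ takes their sum. Working out the expression ((6 ⊗ 10) ⊕ (-2 ⊗ -4)) gives -6.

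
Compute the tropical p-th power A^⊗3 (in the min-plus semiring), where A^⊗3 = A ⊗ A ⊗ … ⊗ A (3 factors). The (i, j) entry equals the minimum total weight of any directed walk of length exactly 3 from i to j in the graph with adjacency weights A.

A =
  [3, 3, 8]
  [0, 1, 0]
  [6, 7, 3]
A^⊗3 =
  [4, 5, 4]
  [2, 3, 2]
  [8, 9, 8]

Each entry (A^⊗3)_ij equals the minimum over all length-3 walks i = v_0 → v_1 → … → v_3 = j of Σ_t A[v_t][v_{t+1}]. For example, for (i, j) = (0, 2) we minimise over 9 possible intermediate vertex sequences; the minimum is 4, attained along the walk 0 → 1 → 1 → 2.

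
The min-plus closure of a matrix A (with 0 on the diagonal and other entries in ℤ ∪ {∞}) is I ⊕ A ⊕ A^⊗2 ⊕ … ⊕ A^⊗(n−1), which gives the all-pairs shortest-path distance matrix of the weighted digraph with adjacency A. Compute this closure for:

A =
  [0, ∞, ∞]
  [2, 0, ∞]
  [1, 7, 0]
Closure =
  [0, ∞, ∞]
  [2, 0, ∞]
  [1, 7, 0]

This is the Floyd-Warshall all-pairs shortest-path computation. For each intermediate vertex k = 0, 1, …, 2, update dist[i][j] ← min(dist[i][j], dist[i][k] + dist[k][j]). The final matrix gives, for each (i, j), the minimum total weight of any directed path from i to j (possibly empty when i = j).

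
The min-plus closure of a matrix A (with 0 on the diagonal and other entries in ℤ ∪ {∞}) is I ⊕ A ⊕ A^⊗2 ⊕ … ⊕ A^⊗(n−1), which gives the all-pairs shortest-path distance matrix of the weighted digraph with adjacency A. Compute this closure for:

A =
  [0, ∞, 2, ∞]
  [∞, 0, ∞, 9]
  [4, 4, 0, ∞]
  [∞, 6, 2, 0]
Closure =
  [0, 6, 2, 15]
  [15, 0, 11, 9]
  [4, 4, 0, 13]
  [6, 6, 2, 0]

This is the Floyd-Warshall all-pairs shortest-path computation. For each intermediate vertex k = 0, 1, …, 3, update dist[i][j] ← min(dist[i][j], dist[i][k] + dist[k][j]). The final matrix gives, for each (i, j), the minimum total weight of any directed path from i to j (possibly empty when i = j).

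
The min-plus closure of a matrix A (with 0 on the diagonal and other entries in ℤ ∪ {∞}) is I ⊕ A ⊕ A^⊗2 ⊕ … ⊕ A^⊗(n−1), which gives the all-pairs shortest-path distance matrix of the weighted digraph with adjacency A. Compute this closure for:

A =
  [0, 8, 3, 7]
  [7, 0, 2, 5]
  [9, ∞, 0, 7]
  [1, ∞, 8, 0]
Closure =
  [0, 8, 3, 7]
  [6, 0, 2, 5]
  [8, 16, 0, 7]
  [1, 9, 4, 0]

This is the Floyd-Warshall all-pairs shortest-path computation. For each intermediate vertex k = 0, 1, …, 3, update dist[i][j] ← min(dist[i][j], dist[i][k] + dist[k][j]). The final matrix gives, for each (i, j), the minimum total weight of any directed path from i to j (possibly empty when i = j).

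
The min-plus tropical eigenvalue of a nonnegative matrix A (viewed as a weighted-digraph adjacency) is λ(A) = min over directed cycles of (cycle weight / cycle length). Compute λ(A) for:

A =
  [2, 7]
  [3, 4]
λ(A) = 2

Enumerate directed cycles and compute their means (weight / length). Sample:
  cycle 0 → 0: weight = 2, length = 1, mean = 2/1 ≈ 2.000
  cycle 1 → 1: weight = 4, length = 1, mean = 4/1 ≈ 4.000
  cycle 0 → 1 → 0: weight = 10, length = 2, mean = 10/2 ≈ 5.000
  cycle 1 → 0 → 1: weight = 10, length = 2, mean = 10/2 ≈ 5.000
Minimum mean = 2.000, attained e.g. along the cycle 0 → 0 with weight 2 and length 1. So λ(A) = 2/1 = 2.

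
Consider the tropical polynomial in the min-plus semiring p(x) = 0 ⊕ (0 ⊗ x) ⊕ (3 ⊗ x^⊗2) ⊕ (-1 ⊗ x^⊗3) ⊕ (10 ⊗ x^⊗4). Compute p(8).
p(8) = 0

A tropical monomial a ⊗ x^⊗i evaluates to a + i · x. Evaluating each term at x = 8:
  Term 0 contributes 0 + 0 · 8 = 0
  Term 1 contributes 0 + 1 · 8 = 8
  Term 2 contributes 3 + 2 · 8 = 19
  Term 3 contributes -1 + 3 · 8 = 23
  Term 4 contributes 10 + 4 · 8 = 42
p(8) = ⊕ of these = min[0, 8, 19, 23, 42] = 0.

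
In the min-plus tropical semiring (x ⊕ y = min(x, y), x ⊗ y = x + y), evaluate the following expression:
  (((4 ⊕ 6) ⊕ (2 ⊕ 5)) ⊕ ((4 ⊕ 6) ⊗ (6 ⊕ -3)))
(((4 ⊕ 6) ⊕ (2 ⊕ 5)) ⊕ ((4 ⊕ 6) ⊗ (6 ⊕ -3))) = 1

Expand innermost to outermost. Recall ⊕ takes the minimum of its arguments and ⊗ takes their sum. Working out the expression (((4 ⊕ 6) ⊕ (2 ⊕ 5)) ⊕ ((4 ⊕ 6) ⊗ (6 ⊕ -3))) gives 1.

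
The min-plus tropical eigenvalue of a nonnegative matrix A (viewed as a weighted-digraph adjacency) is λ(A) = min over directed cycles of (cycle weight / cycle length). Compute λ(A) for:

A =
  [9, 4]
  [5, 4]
λ(A) = 4

Enumerate directed cycles and compute their means (weight / length). Sample:
  cycle 0 → 0: weight = 9, length = 1, mean = 9/1 ≈ 9.000
  cycle 1 → 1: weight = 4, length = 1, mean = 4/1 ≈ 4.000
  cycle 0 → 1 → 0: weight = 9, length = 2, mean = 9/2 ≈ 4.500
  cycle 1 → 0 → 1: weight = 9, length = 2, mean = 9/2 ≈ 4.500
Minimum mean = 4.000, attained e.g. along the cycle 1 → 1 with weight 4 and length 1. So λ(A) = 4/1 = 4.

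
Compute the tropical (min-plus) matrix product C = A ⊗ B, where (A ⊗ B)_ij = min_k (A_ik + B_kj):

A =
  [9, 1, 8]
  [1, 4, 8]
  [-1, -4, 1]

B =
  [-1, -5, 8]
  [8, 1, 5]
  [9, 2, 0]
A ⊗ B =
  [8, 2, 6]
  [0, -4, 8]
  [-2, -6, 1]

Apply the min-plus product entry-by-entry:
  C[0][0] = min over k of (A[0][0] + B[0][0] = 9 + -1 = 8, A[0][1] + B[1][0] = 1 + 8 = 9, A[0][2] + B[2][0] = 8 + 9 = 17) = 8 (attained at k = 0)
  C[0][1] = min over k of (A[0][0] + B[0][1] = 9 + -5 = 4, A[0][1] + B[1][1] = 1 + 1 = 2, A[0][2] + B[2][1] = 8 + 2 = 10) = 2 (attained at k = 1)
  C[0][2] = min over k of (A[0][0] + B[0][2] = 9 + 8 = 17, A[0][1] + B[1][2] = 1 + 5 = 6, A[0][2] + B[2][2] = 8 + 0 = 8) = 6 (attained at k = 1)
  C[1][0] = min over k of (A[1][0] + B[0][0] = 1 + -1 = 0, A[1][1] + B[1][0] = 4 + 8 = 12, A[1][2] + B[2][0] = 8 + 9 = 17) = 0 (attained at k = 0)
  C[1][1] = min over k of (A[1][0] + B[0][1] = 1 + -5 = -4, A[1][1] + B[1][1] = 4 + 1 = 5, A[1][2] + B[2][1] = 8 + 2 = 10) = -4 (attained at k = 0)
  C[1][2] = min over k of (A[1][0] + B[0][2] = 1 + 8 = 9, A[1][1] + B[1][2] = 4 + 5 = 9, A[1][2] + B[2][2] = 8 + 0 = 8) = 8 (attained at k = 2)
  C[2][0] = min over k of (A[2][0] + B[0][0] = -1 + -1 = -2, A[2][1] + B[1][0] = -4 + 8 = 4, A[2][2] + B[2][0] = 1 + 9 = 10) = -2 (attained at k = 0)
  C[2][1] = min over k of (A[2][0] + B[0][1] = -1 + -5 = -6, A[2][1] + B[1][1] = -4 + 1 = -3, A[2][2] + B[2][1] = 1 + 2 = 3) = -6 (attained at k = 0)
  C[2][2] = min over k of (A[2][0] + B[0][2] = -1 + 8 = 7, A[2][1] + B[1][2] = -4 + 5 = 1, A[2][2] + B[2][2] = 1 + 0 = 1) = 1 (attained at k = 1)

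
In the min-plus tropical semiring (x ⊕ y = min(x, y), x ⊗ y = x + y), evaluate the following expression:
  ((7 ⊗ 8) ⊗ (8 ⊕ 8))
((7 ⊗ 8) ⊗ (8 ⊕ 8)) = 23

Expand innermost to outermost. Recall ⊕ takes the minimum of its arguments and ⊗ takes their sum. Working out the expression ((7 ⊗ 8) ⊗ (8 ⊕ 8)) gives 23.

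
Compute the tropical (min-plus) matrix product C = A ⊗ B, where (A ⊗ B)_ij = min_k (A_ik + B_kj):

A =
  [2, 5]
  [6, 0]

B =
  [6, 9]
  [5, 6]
A ⊗ B =
  [8, 11]
  [5, 6]

Apply the min-plus product entry-by-entry:
  C[0][0] = min over k of (A[0][0] + B[0][0] = 2 + 6 = 8, A[0][1] + B[1][0] = 5 + 5 = 10) = 8 (attained at k = 0)
  C[0][1] = min over k of (A[0][0] + B[0][1] = 2 + 9 = 11, A[0][1] + B[1][1] = 5 + 6 = 11) = 11 (attained at k = 0)
  C[1][0] = min over k of (A[1][0] + B[0][0] = 6 + 6 = 12, A[1][1] + B[1][0] = 0 + 5 = 5) = 5 (attained at k = 1)
  C[1][1] = min over k of (A[1][0] + B[0][1] = 6 + 9 = 15, A[1][1] + B[1][1] = 0 + 6 = 6) = 6 (attained at k = 1)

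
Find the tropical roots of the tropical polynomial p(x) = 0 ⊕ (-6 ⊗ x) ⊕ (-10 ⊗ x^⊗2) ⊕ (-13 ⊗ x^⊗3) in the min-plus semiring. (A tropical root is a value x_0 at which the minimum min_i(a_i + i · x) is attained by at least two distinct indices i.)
Roots: {3, 4, 6}

Each tropical root is a break point of the lower envelope of the lines y = a_i + i · x (there are 4 lines, with slopes 0, 1, ..., 3). Only the lines that attain the minimum somewhere contribute to roots; other lines are dominated. Here the surviving (envelope) indices are i = 3, i = 2, i = 1, i = 0.
Intersections between consecutive envelope lines give the roots: for adjacent envelope indices i < j the intersection is x = (a_i − a_j) / (j − i). Reading off the sorted break points: {3, 4, 6}.
Verification: at each break x_0, at least two indices attain the minimum of min_i(a_i + i · x_0).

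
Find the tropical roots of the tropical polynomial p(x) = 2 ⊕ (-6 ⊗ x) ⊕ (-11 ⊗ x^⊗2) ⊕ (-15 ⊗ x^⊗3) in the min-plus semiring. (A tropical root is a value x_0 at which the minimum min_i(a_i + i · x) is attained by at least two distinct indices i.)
Roots: {4, 5, 8}

Each tropical root is a break point of the lower envelope of the lines y = a_i + i · x (there are 4 lines, with slopes 0, 1, ..., 3). Only the lines that attain the minimum somewhere contribute to roots; other lines are dominated. Here the surviving (envelope) indices are i = 3, i = 2, i = 1, i = 0.
Intersections between consecutive envelope lines give the roots: for adjacent envelope indices i < j the intersection is x = (a_i − a_j) / (j − i). Reading off the sorted break points: {4, 5, 8}.
Verification: at each break x_0, at least two indices attain the minimum of min_i(a_i + i · x_0).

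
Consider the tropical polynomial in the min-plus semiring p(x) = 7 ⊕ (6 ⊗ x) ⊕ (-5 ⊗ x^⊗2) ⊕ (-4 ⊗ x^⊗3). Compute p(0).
p(0) = -5

A tropical monomial a ⊗ x^⊗i evaluates to a + i · x. Evaluating each term at x = 0:
  Term 0 contributes 7 + 0 · 0 = 7
  Term 1 contributes 6 + 1 · 0 = 6
  Term 2 contributes -5 + 2 · 0 = -5
  Term 3 contributes -4 + 3 · 0 = -4
p(0) = ⊕ of these = min[7, 6, -5, -4] = -5.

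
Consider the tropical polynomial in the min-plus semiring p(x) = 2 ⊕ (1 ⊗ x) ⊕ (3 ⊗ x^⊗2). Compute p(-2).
p(-2) = -1

A tropical monomial a ⊗ x^⊗i evaluates to a + i · x. Evaluating each term at x = -2:
  Term 0 contributes 2 + 0 · -2 = 2
  Term 1 contributes 1 + 1 · -2 = -1
  Term 2 contributes 3 + 2 · -2 = -1
p(-2) = ⊕ of these = min[2, -1, -1] = -1.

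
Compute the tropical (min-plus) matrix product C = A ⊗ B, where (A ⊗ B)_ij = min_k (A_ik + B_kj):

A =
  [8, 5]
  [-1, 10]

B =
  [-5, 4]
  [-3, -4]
A ⊗ B =
  [2, 1]
  [-6, 3]

Apply the min-plus product entry-by-entry:
  C[0][0] = min over k of (A[0][0] + B[0][0] = 8 + -5 = 3, A[0][1] + B[1][0] = 5 + -3 = 2) = 2 (attained at k = 1)
  C[0][1] = min over k of (A[0][0] + B[0][1] = 8 + 4 = 12, A[0][1] + B[1][1] = 5 + -4 = 1) = 1 (attained at k = 1)
  C[1][0] = min over k of (A[1][0] + B[0][0] = -1 + -5 = -6, A[1][1] + B[1][0] = 10 + -3 = 7) = -6 (attained at k = 0)
  C[1][1] = min over k of (A[1][0] + B[0][1] = -1 + 4 = 3, A[1][1] + B[1][1] = 10 + -4 = 6) = 3 (attained at k = 0)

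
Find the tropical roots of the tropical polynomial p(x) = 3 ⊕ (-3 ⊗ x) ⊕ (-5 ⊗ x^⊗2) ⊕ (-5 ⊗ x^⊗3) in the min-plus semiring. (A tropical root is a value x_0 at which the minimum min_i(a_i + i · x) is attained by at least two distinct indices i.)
Roots: {0, 2, 6}

Each tropical root is a break point of the lower envelope of the lines y = a_i + i · x (there are 4 lines, with slopes 0, 1, ..., 3). Only the lines that attain the minimum somewhere contribute to roots; other lines are dominated. Here the surviving (envelope) indices are i = 3, i = 2, i = 1, i = 0.
Intersections between consecutive envelope lines give the roots: for adjacent envelope indices i < j the intersection is x = (a_i − a_j) / (j − i). Reading off the sorted break points: {0, 2, 6}.
Verification: at each break x_0, at least two indices attain the minimum of min_i(a_i + i · x_0).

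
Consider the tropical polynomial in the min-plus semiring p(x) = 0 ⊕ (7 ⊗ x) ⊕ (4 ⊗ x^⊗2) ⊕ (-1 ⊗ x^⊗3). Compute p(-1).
p(-1) = -4

A tropical monomial a ⊗ x^⊗i evaluates to a + i · x. Evaluating each term at x = -1:
  Term 0 contributes 0 + 0 · -1 = 0
  Term 1 contributes 7 + 1 · -1 = 6
  Term 2 contributes 4 + 2 · -1 = 2
  Term 3 contributes -1 + 3 · -1 = -4
p(-1) = ⊕ of these = min[0, 6, 2, -4] = -4.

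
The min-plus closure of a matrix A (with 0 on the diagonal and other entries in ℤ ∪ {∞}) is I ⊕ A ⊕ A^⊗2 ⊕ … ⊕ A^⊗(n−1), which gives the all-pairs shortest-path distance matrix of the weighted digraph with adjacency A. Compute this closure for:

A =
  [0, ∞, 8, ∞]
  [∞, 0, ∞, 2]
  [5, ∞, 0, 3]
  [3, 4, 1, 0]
Closure =
  [0, 15, 8, 11]
  [5, 0, 3, 2]
  [5, 7, 0, 3]
  [3, 4, 1, 0]

This is the Floyd-Warshall all-pairs shortest-path computation. For each intermediate vertex k = 0, 1, …, 3, update dist[i][j] ← min(dist[i][j], dist[i][k] + dist[k][j]). The final matrix gives, for each (i, j), the minimum total weight of any directed path from i to j (possibly empty when i = j).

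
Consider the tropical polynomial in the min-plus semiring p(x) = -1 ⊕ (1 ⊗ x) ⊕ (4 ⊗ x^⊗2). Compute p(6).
p(6) = -1

A tropical monomial a ⊗ x^⊗i evaluates to a + i · x. Evaluating each term at x = 6:
  Term 0 contributes -1 + 0 · 6 = -1
  Term 1 contributes 1 + 1 · 6 = 7
  Term 2 contributes 4 + 2 · 6 = 16
p(6) = ⊕ of these = min[-1, 7, 16] = -1.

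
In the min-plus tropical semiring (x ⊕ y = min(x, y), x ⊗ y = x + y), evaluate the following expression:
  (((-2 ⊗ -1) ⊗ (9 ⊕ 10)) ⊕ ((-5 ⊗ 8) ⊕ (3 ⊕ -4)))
(((-2 ⊗ -1) ⊗ (9 ⊕ 10)) ⊕ ((-5 ⊗ 8) ⊕ (3 ⊕ -4))) = -4

Expand innermost to outermost. Recall ⊕ takes the minimum of its arguments and ⊗ takes their sum. Working out the expression (((-2 ⊗ -1) ⊗ (9 ⊕ 10)) ⊕ ((-5 ⊗ 8) ⊕ (3 ⊕ -4))) gives -4.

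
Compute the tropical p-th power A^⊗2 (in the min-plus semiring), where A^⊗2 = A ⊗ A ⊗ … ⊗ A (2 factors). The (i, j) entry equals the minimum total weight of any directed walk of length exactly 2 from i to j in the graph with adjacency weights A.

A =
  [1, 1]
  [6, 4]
A^⊗2 =
  [2, 2]
  [7, 7]

Each entry (A^⊗2)_ij equals the minimum over all length-2 walks i = v_0 → v_1 → … → v_2 = j of Σ_t A[v_t][v_{t+1}]. For example, for (i, j) = (0, 1) we minimise over 2 possible intermediate vertex sequences; the minimum is 2, attained along the walk 0 → 0 → 1.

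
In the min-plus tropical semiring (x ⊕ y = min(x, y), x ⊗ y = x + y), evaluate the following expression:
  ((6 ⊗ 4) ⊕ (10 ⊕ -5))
((6 ⊗ 4) ⊕ (10 ⊕ -5)) = -5

Expand innermost to outermost. Recall ⊕ takes the minimum of its arguments and ⊗ takes their sum. Working out the expression ((6 ⊗ 4) ⊕ (10 ⊕ -5)) gives -5.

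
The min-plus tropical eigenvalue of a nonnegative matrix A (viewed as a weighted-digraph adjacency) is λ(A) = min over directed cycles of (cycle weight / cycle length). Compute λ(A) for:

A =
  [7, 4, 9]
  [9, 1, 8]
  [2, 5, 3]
λ(A) = 1

Enumerate directed cycles and compute their means (weight / length). Sample:
  cycle 0 → 0: weight = 7, length = 1, mean = 7/1 ≈ 7.000
  cycle 1 → 1: weight = 1, length = 1, mean = 1/1 ≈ 1.000
  cycle 2 → 2: weight = 3, length = 1, mean = 3/1 ≈ 3.000
  cycle 0 → 1 → 0: weight = 13, length = 2, mean = 13/2 ≈ 6.500
  cycle 0 → 2 → 0: weight = 11, length = 2, mean = 11/2 ≈ 5.500
  cycle 1 → 0 → 1: weight = 13, length = 2, mean = 13/2 ≈ 6.500
Minimum mean = 1.000, attained e.g. along the cycle 1 → 1 with weight 1 and length 1. So λ(A) = 1/1 = 1.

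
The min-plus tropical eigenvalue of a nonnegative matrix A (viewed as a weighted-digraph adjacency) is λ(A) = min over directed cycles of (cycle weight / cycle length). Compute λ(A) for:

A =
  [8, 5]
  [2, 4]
λ(A) = 7/2

Enumerate directed cycles and compute their means (weight / length). Sample:
  cycle 0 → 0: weight = 8, length = 1, mean = 8/1 ≈ 8.000
  cycle 1 → 1: weight = 4, length = 1, mean = 4/1 ≈ 4.000
  cycle 0 → 1 → 0: weight = 7, length = 2, mean = 7/2 ≈ 3.500
  cycle 1 → 0 → 1: weight = 7, length = 2, mean = 7/2 ≈ 3.500
Minimum mean = 3.500, attained e.g. along the cycle 0 → 1 → 0 with weight 7 and length 2. So λ(A) = 7/2 = 7/2.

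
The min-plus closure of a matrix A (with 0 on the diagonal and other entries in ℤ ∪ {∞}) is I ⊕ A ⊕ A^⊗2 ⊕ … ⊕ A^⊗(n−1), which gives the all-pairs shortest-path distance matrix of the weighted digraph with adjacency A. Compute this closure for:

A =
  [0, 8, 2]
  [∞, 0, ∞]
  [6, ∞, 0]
Closure =
  [0, 8, 2]
  [∞, 0, ∞]
  [6, 14, 0]

This is the Floyd-Warshall all-pairs shortest-path computation. For each intermediate vertex k = 0, 1, …, 2, update dist[i][j] ← min(dist[i][j], dist[i][k] + dist[k][j]). The final matrix gives, for each (i, j), the minimum total weight of any directed path from i to j (possibly empty when i = j).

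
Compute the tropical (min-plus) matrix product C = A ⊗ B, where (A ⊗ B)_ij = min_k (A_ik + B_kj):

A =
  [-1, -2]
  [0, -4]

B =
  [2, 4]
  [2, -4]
A ⊗ B =
  [0, -6]
  [-2, -8]

Apply the min-plus product entry-by-entry:
  C[0][0] = min over k of (A[0][0] + B[0][0] = -1 + 2 = 1, A[0][1] + B[1][0] = -2 + 2 = 0) = 0 (attained at k = 1)
  C[0][1] = min over k of (A[0][0] + B[0][1] = -1 + 4 = 3, A[0][1] + B[1][1] = -2 + -4 = -6) = -6 (attained at k = 1)
  C[1][0] = min over k of (A[1][0] + B[0][0] = 0 + 2 = 2, A[1][1] + B[1][0] = -4 + 2 = -2) = -2 (attained at k = 1)
  C[1][1] = min over k of (A[1][0] + B[0][1] = 0 + 4 = 4, A[1][1] + B[1][1] = -4 + -4 = -8) = -8 (attained at k = 1)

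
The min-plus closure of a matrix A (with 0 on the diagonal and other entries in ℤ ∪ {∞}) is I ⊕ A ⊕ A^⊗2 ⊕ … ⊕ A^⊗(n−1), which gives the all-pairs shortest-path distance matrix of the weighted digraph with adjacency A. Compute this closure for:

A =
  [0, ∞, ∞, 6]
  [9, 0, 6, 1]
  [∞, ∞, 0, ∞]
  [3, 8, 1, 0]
Closure =
  [0, 14, 7, 6]
  [4, 0, 2, 1]
  [∞, ∞, 0, ∞]
  [3, 8, 1, 0]

This is the Floyd-Warshall all-pairs shortest-path computation. For each intermediate vertex k = 0, 1, …, 3, update dist[i][j] ← min(dist[i][j], dist[i][k] + dist[k][j]). The final matrix gives, for each (i, j), the minimum total weight of any directed path from i to j (possibly empty when i = j).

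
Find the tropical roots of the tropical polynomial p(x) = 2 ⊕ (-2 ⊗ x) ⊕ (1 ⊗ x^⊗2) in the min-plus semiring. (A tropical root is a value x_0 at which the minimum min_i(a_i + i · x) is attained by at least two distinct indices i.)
Roots: {-3, 4}

Each tropical root is a break point of the lower envelope of the lines y = a_i + i · x (there are 3 lines, with slopes 0, 1, ..., 2). Only the lines that attain the minimum somewhere contribute to roots; other lines are dominated. Here the surviving (envelope) indices are i = 2, i = 1, i = 0.
Intersections between consecutive envelope lines give the roots: for adjacent envelope indices i < j the intersection is x = (a_i − a_j) / (j − i). Reading off the sorted break points: {-3, 4}.
Verification: at each break x_0, at least two indices attain the minimum of min_i(a_i + i · x_0).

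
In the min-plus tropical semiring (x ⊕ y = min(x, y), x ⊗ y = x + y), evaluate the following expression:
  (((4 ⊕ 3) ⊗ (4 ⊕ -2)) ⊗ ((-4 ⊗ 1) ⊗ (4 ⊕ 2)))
(((4 ⊕ 3) ⊗ (4 ⊕ -2)) ⊗ ((-4 ⊗ 1) ⊗ (4 ⊕ 2))) = 0

Expand innermost to outermost. Recall ⊕ takes the minimum of its arguments and ⊗ takes their sum. Working out the expression (((4 ⊕ 3) ⊗ (4 ⊕ -2)) ⊗ ((-4 ⊗ 1) ⊗ (4 ⊕ 2))) gives 0.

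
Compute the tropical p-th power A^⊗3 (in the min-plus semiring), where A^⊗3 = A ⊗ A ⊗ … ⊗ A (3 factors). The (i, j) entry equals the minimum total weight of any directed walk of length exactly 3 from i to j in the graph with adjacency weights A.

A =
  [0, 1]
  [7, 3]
A^⊗3 =
  [0, 1]
  [7, 8]

Each entry (A^⊗3)_ij equals the minimum over all length-3 walks i = v_0 → v_1 → … → v_3 = j of Σ_t A[v_t][v_{t+1}]. For example, for (i, j) = (0, 1) we minimise over 4 possible intermediate vertex sequences; the minimum is 1, attained along the walk 0 → 0 → 0 → 1.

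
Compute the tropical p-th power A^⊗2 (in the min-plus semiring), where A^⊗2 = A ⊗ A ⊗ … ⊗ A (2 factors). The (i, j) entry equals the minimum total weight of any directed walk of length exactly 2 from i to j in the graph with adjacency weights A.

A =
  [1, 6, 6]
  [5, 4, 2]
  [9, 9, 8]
A^⊗2 =
  [2, 7, 7]
  [6, 8, 6]
  [10, 13, 11]

Each entry (A^⊗2)_ij equals the minimum over all length-2 walks i = v_0 → v_1 → … → v_2 = j of Σ_t A[v_t][v_{t+1}]. For example, for (i, j) = (0, 2) we minimise over 3 possible intermediate vertex sequences; the minimum is 7, attained along the walk 0 → 0 → 2.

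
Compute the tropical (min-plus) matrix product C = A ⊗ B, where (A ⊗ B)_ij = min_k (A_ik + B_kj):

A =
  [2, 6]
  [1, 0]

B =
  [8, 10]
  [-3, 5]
A ⊗ B =
  [3, 11]
  [-3, 5]

Apply the min-plus product entry-by-entry:
  C[0][0] = min over k of (A[0][0] + B[0][0] = 2 + 8 = 10, A[0][1] + B[1][0] = 6 + -3 = 3) = 3 (attained at k = 1)
  C[0][1] = min over k of (A[0][0] + B[0][1] = 2 + 10 = 12, A[0][1] + B[1][1] = 6 + 5 = 11) = 11 (attained at k = 1)
  C[1][0] = min over k of (A[1][0] + B[0][0] = 1 + 8 = 9, A[1][1] + B[1][0] = 0 + -3 = -3) = -3 (attained at k = 1)
  C[1][1] = min over k of (A[1][0] + B[0][1] = 1 + 10 = 11, A[1][1] + B[1][1] = 0 + 5 = 5) = 5 (attained at k = 1)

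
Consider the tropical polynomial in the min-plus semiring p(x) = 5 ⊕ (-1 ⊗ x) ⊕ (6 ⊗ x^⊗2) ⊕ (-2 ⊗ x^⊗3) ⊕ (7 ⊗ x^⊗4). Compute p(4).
p(4) = 3

A tropical monomial a ⊗ x^⊗i evaluates to a + i · x. Evaluating each term at x = 4:
  Term 0 contributes 5 + 0 · 4 = 5
  Term 1 contributes -1 + 1 · 4 = 3
  Term 2 contributes 6 + 2 · 4 = 14
  Term 3 contributes -2 + 3 · 4 = 10
  Term 4 contributes 7 + 4 · 4 = 23
p(4) = ⊕ of these = min[5, 3, 14, 10, 23] = 3.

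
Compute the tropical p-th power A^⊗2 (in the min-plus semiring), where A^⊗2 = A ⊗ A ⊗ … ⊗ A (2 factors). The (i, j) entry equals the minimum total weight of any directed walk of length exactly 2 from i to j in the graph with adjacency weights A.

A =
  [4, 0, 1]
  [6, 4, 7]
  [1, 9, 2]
A^⊗2 =
  [2, 4, 3]
  [8, 6, 7]
  [3, 1, 2]

Each entry (A^⊗2)_ij equals the minimum over all length-2 walks i = v_0 → v_1 → … → v_2 = j of Σ_t A[v_t][v_{t+1}]. For example, for (i, j) = (0, 2) we minimise over 3 possible intermediate vertex sequences; the minimum is 3, attained along the walk 0 → 2 → 2.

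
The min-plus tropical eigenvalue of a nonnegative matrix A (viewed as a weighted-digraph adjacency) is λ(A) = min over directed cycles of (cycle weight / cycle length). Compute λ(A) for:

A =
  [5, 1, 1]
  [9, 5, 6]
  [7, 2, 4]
λ(A) = 4

Enumerate directed cycles and compute their means (weight / length). Sample:
  cycle 0 → 0: weight = 5, length = 1, mean = 5/1 ≈ 5.000
  cycle 1 → 1: weight = 5, length = 1, mean = 5/1 ≈ 5.000
  cycle 2 → 2: weight = 4, length = 1, mean = 4/1 ≈ 4.000
  cycle 0 → 1 → 0: weight = 10, length = 2, mean = 10/2 ≈ 5.000
  cycle 0 → 2 → 0: weight = 8, length = 2, mean = 8/2 ≈ 4.000
  cycle 1 → 0 → 1: weight = 10, length = 2, mean = 10/2 ≈ 5.000
Minimum mean = 4.000, attained e.g. along the cycle 2 → 2 with weight 4 and length 1. So λ(A) = 4/1 = 4.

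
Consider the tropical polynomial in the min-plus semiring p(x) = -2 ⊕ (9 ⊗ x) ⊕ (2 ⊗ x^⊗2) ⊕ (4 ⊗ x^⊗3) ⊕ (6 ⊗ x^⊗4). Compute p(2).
p(2) = -2

A tropical monomial a ⊗ x^⊗i evaluates to a + i · x. Evaluating each term at x = 2:
  Term 0 contributes -2 + 0 · 2 = -2
  Term 1 contributes 9 + 1 · 2 = 11
  Term 2 contributes 2 + 2 · 2 = 6
  Term 3 contributes 4 + 3 · 2 = 10
  Term 4 contributes 6 + 4 · 2 = 14
p(2) = ⊕ of these = min[-2, 11, 6, 10, 14] = -2.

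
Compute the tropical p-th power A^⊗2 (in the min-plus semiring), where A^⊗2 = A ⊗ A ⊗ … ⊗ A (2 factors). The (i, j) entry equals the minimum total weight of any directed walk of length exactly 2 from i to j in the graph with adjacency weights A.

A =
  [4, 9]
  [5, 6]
A^⊗2 =
  [8, 13]
  [9, 12]

Each entry (A^⊗2)_ij equals the minimum over all length-2 walks i = v_0 → v_1 → … → v_2 = j of Σ_t A[v_t][v_{t+1}]. For example, for (i, j) = (0, 1) we minimise over 2 possible intermediate vertex sequences; the minimum is 13, attained along the walk 0 → 0 → 1.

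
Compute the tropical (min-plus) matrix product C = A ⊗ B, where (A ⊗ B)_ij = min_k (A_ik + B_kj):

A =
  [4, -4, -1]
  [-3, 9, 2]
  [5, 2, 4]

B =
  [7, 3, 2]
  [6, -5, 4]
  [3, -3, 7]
A ⊗ B =
  [2, -9, 0]
  [4, -1, -1]
  [7, -3, 6]

Apply the min-plus product entry-by-entry:
  C[0][0] = min over k of (A[0][0] + B[0][0] = 4 + 7 = 11, A[0][1] + B[1][0] = -4 + 6 = 2, A[0][2] + B[2][0] = -1 + 3 = 2) = 2 (attained at k = 1)
  C[0][1] = min over k of (A[0][0] + B[0][1] = 4 + 3 = 7, A[0][1] + B[1][1] = -4 + -5 = -9, A[0][2] + B[2][1] = -1 + -3 = -4) = -9 (attained at k = 1)
  C[0][2] = min over k of (A[0][0] + B[0][2] = 4 + 2 = 6, A[0][1] + B[1][2] = -4 + 4 = 0, A[0][2] + B[2][2] = -1 + 7 = 6) = 0 (attained at k = 1)
  C[1][0] = min over k of (A[1][0] + B[0][0] = -3 + 7 = 4, A[1][1] + B[1][0] = 9 + 6 = 15, A[1][2] + B[2][0] = 2 + 3 = 5) = 4 (attained at k = 0)
  C[1][1] = min over k of (A[1][0] + B[0][1] = -3 + 3 = 0, A[1][1] + B[1][1] = 9 + -5 = 4, A[1][2] + B[2][1] = 2 + -3 = -1) = -1 (attained at k = 2)
  C[1][2] = min over k of (A[1][0] + B[0][2] = -3 + 2 = -1, A[1][1] + B[1][2] = 9 + 4 = 13, A[1][2] + B[2][2] = 2 + 7 = 9) = -1 (attained at k = 0)
  C[2][0] = min over k of (A[2][0] + B[0][0] = 5 + 7 = 12, A[2][1] + B[1][0] = 2 + 6 = 8, A[2][2] + B[2][0] = 4 + 3 = 7) = 7 (attained at k = 2)
  C[2][1] = min over k of (A[2][0] + B[0][1] = 5 + 3 = 8, A[2][1] + B[1][1] = 2 + -5 = -3, A[2][2] + B[2][1] = 4 + -3 = 1) = -3 (attained at k = 1)
  C[2][2] = min over k of (A[2][0] + B[0][2] = 5 + 2 = 7, A[2][1] + B[1][2] = 2 + 4 = 6, A[2][2] + B[2][2] = 4 + 7 = 11) = 6 (attained at k = 1)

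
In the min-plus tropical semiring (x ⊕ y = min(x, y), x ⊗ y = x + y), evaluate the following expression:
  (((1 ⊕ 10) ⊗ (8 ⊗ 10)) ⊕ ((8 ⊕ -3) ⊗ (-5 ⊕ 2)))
(((1 ⊕ 10) ⊗ (8 ⊗ 10)) ⊕ ((8 ⊕ -3) ⊗ (-5 ⊕ 2))) = -8

Expand innermost to outermost. Recall ⊕ takes the minimum of its arguments and ⊗ takes their sum. Working out the expression (((1 ⊕ 10) ⊗ (8 ⊗ 10)) ⊕ ((8 ⊕ -3) ⊗ (-5 ⊕ 2))) gives -8.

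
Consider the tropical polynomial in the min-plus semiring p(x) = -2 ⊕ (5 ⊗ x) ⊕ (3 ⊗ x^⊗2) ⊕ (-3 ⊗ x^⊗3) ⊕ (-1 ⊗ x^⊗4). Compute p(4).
p(4) = -2

A tropical monomial a ⊗ x^⊗i evaluates to a + i · x. Evaluating each term at x = 4:
  Term 0 contributes -2 + 0 · 4 = -2
  Term 1 contributes 5 + 1 · 4 = 9
  Term 2 contributes 3 + 2 · 4 = 11
  Term 3 contributes -3 + 3 · 4 = 9
  Term 4 contributes -1 + 4 · 4 = 15
p(4) = ⊕ of these = min[-2, 9, 11, 9, 15] = -2.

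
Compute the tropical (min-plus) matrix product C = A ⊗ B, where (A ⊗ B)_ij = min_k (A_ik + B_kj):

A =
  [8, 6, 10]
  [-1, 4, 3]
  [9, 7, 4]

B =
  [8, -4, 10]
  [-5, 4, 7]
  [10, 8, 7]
A ⊗ B =
  [1, 4, 13]
  [-1, -5, 9]
  [2, 5, 11]

Apply the min-plus product entry-by-entry:
  C[0][0] = min over k of (A[0][0] + B[0][0] = 8 + 8 = 16, A[0][1] + B[1][0] = 6 + -5 = 1, A[0][2] + B[2][0] = 10 + 10 = 20) = 1 (attained at k = 1)
  C[0][1] = min over k of (A[0][0] + B[0][1] = 8 + -4 = 4, A[0][1] + B[1][1] = 6 + 4 = 10, A[0][2] + B[2][1] = 10 + 8 = 18) = 4 (attained at k = 0)
  C[0][2] = min over k of (A[0][0] + B[0][2] = 8 + 10 = 18, A[0][1] + B[1][2] = 6 + 7 = 13, A[0][2] + B[2][2] = 10 + 7 = 17) = 13 (attained at k = 1)
  C[1][0] = min over k of (A[1][0] + B[0][0] = -1 + 8 = 7, A[1][1] + B[1][0] = 4 + -5 = -1, A[1][2] + B[2][0] = 3 + 10 = 13) = -1 (attained at k = 1)
  C[1][1] = min over k of (A[1][0] + B[0][1] = -1 + -4 = -5, A[1][1] + B[1][1] = 4 + 4 = 8, A[1][2] + B[2][1] = 3 + 8 = 11) = -5 (attained at k = 0)
  C[1][2] = min over k of (A[1][0] + B[0][2] = -1 + 10 = 9, A[1][1] + B[1][2] = 4 + 7 = 11, A[1][2] + B[2][2] = 3 + 7 = 10) = 9 (attained at k = 0)
  C[2][0] = min over k of (A[2][0] + B[0][0] = 9 + 8 = 17, A[2][1] + B[1][0] = 7 + -5 = 2, A[2][2] + B[2][0] = 4 + 10 = 14) = 2 (attained at k = 1)
  C[2][1] = min over k of (A[2][0] + B[0][1] = 9 + -4 = 5, A[2][1] + B[1][1] = 7 + 4 = 11, A[2][2] + B[2][1] = 4 + 8 = 12) = 5 (attained at k = 0)
  C[2][2] = min over k of (A[2][0] + B[0][2] = 9 + 10 = 19, A[2][1] + B[1][2] = 7 + 7 = 14, A[2][2] + B[2][2] = 4 + 7 = 11) = 11 (attained at k = 2)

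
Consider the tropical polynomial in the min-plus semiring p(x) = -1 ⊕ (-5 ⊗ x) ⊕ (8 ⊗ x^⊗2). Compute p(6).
p(6) = -1

A tropical monomial a ⊗ x^⊗i evaluates to a + i · x. Evaluating each term at x = 6:
  Term 0 contributes -1 + 0 · 6 = -1
  Term 1 contributes -5 + 1 · 6 = 1
  Term 2 contributes 8 + 2 · 6 = 20
p(6) = ⊕ of these = min[-1, 1, 20] = -1.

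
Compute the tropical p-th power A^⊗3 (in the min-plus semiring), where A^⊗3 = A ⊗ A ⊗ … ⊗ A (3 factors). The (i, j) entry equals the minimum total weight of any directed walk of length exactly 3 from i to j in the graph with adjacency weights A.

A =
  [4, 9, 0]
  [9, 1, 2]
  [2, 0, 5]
A^⊗3 =
  [6, 1, 2]
  [5, 3, 4]
  [4, 2, 3]

Each entry (A^⊗3)_ij equals the minimum over all length-3 walks i = v_0 → v_1 → … → v_3 = j of Σ_t A[v_t][v_{t+1}]. For example, for (i, j) = (0, 2) we minimise over 9 possible intermediate vertex sequences; the minimum is 2, attained along the walk 0 → 2 → 0 → 2.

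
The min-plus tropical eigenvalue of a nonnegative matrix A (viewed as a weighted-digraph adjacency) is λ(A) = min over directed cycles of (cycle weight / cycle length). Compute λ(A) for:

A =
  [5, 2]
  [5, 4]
λ(A) = 7/2

Enumerate directed cycles and compute their means (weight / length). Sample:
  cycle 0 → 0: weight = 5, length = 1, mean = 5/1 ≈ 5.000
  cycle 1 → 1: weight = 4, length = 1, mean = 4/1 ≈ 4.000
  cycle 0 → 1 → 0: weight = 7, length = 2, mean = 7/2 ≈ 3.500
  cycle 1 → 0 → 1: weight = 7, length = 2, mean = 7/2 ≈ 3.500
Minimum mean = 3.500, attained e.g. along the cycle 0 → 1 → 0 with weight 7 and length 2. So λ(A) = 7/2 = 7/2.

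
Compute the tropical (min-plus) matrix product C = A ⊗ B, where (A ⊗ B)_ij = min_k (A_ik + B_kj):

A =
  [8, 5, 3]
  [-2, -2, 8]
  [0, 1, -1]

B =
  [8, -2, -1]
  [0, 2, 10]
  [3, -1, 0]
A ⊗ B =
  [5, 2, 3]
  [-2, -4, -3]
  [1, -2, -1]

Apply the min-plus product entry-by-entry:
  C[0][0] = min over k of (A[0][0] + B[0][0] = 8 + 8 = 16, A[0][1] + B[1][0] = 5 + 0 = 5, A[0][2] + B[2][0] = 3 + 3 = 6) = 5 (attained at k = 1)
  C[0][1] = min over k of (A[0][0] + B[0][1] = 8 + -2 = 6, A[0][1] + B[1][1] = 5 + 2 = 7, A[0][2] + B[2][1] = 3 + -1 = 2) = 2 (attained at k = 2)
  C[0][2] = min over k of (A[0][0] + B[0][2] = 8 + -1 = 7, A[0][1] + B[1][2] = 5 + 10 = 15, A[0][2] + B[2][2] = 3 + 0 = 3) = 3 (attained at k = 2)
  C[1][0] = min over k of (A[1][0] + B[0][0] = -2 + 8 = 6, A[1][1] + B[1][0] = -2 + 0 = -2, A[1][2] + B[2][0] = 8 + 3 = 11) = -2 (attained at k = 1)
  C[1][1] = min over k of (A[1][0] + B[0][1] = -2 + -2 = -4, A[1][1] + B[1][1] = -2 + 2 = 0, A[1][2] + B[2][1] = 8 + -1 = 7) = -4 (attained at k = 0)
  C[1][2] = min over k of (A[1][0] + B[0][2] = -2 + -1 = -3, A[1][1] + B[1][2] = -2 + 10 = 8, A[1][2] + B[2][2] = 8 + 0 = 8) = -3 (attained at k = 0)
  C[2][0] = min over k of (A[2][0] + B[0][0] = 0 + 8 = 8, A[2][1] + B[1][0] = 1 + 0 = 1, A[2][2] + B[2][0] = -1 + 3 = 2) = 1 (attained at k = 1)
  C[2][1] = min over k of (A[2][0] + B[0][1] = 0 + -2 = -2, A[2][1] + B[1][1] = 1 + 2 = 3, A[2][2] + B[2][1] = -1 + -1 = -2) = -2 (attained at k = 0)
  C[2][2] = min over k of (A[2][0] + B[0][2] = 0 + -1 = -1, A[2][1] + B[1][2] = 1 + 10 = 11, A[2][2] + B[2][2] = -1 + 0 = -1) = -1 (attained at k = 0)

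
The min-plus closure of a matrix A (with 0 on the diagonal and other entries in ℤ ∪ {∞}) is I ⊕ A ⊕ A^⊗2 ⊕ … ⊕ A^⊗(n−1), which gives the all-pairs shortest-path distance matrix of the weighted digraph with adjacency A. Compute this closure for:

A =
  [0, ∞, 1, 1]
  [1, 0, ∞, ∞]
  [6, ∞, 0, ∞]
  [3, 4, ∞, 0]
Closure =
  [0, 5, 1, 1]
  [1, 0, 2, 2]
  [6, 11, 0, 7]
  [3, 4, 4, 0]

This is the Floyd-Warshall all-pairs shortest-path computation. For each intermediate vertex k = 0, 1, …, 3, update dist[i][j] ← min(dist[i][j], dist[i][k] + dist[k][j]). The final matrix gives, for each (i, j), the minimum total weight of any directed path from i to j (possibly empty when i = j).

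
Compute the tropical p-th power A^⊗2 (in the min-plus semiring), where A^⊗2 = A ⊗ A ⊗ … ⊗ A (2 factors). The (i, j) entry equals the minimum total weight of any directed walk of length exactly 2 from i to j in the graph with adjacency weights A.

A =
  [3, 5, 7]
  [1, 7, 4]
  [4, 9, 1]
A^⊗2 =
  [6, 8, 8]
  [4, 6, 5]
  [5, 9, 2]

Each entry (A^⊗2)_ij equals the minimum over all length-2 walks i = v_0 → v_1 → … → v_2 = j of Σ_t A[v_t][v_{t+1}]. For example, for (i, j) = (0, 2) we minimise over 3 possible intermediate vertex sequences; the minimum is 8, attained along the walk 0 → 2 → 2.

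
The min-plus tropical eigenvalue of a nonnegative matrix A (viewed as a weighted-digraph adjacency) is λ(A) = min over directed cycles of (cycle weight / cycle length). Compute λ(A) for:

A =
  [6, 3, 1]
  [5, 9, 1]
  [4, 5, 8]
λ(A) = 5/2

Enumerate directed cycles and compute their means (weight / length). Sample:
  cycle 0 → 0: weight = 6, length = 1, mean = 6/1 ≈ 6.000
  cycle 1 → 1: weight = 9, length = 1, mean = 9/1 ≈ 9.000
  cycle 2 → 2: weight = 8, length = 1, mean = 8/1 ≈ 8.000
  cycle 0 → 1 → 0: weight = 8, length = 2, mean = 8/2 ≈ 4.000
  cycle 0 → 2 → 0: weight = 5, length = 2, mean = 5/2 ≈ 2.500
  cycle 1 → 0 → 1: weight = 8, length = 2, mean = 8/2 ≈ 4.000
Minimum mean = 2.500, attained e.g. along the cycle 0 → 2 → 0 with weight 5 and length 2. So λ(A) = 5/2 = 5/2.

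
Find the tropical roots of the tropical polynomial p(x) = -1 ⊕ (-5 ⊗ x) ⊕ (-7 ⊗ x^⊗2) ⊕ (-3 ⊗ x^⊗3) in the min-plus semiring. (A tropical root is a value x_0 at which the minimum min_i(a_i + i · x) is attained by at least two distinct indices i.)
Roots: {-4, 2, 4}

Each tropical root is a break point of the lower envelope of the lines y = a_i + i · x (there are 4 lines, with slopes 0, 1, ..., 3). Only the lines that attain the minimum somewhere contribute to roots; other lines are dominated. Here the surviving (envelope) indices are i = 3, i = 2, i = 1, i = 0.
Intersections between consecutive envelope lines give the roots: for adjacent envelope indices i < j the intersection is x = (a_i − a_j) / (j − i). Reading off the sorted break points: {-4, 2, 4}.
Verification: at each break x_0, at least two indices attain the minimum of min_i(a_i + i · x_0).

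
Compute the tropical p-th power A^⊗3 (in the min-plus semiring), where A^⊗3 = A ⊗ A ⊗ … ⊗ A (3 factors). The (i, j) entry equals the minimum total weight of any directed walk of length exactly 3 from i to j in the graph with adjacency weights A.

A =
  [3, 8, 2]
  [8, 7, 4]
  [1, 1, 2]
A^⊗3 =
  [5, 5, 5]
  [7, 7, 7]
  [4, 4, 5]

Each entry (A^⊗3)_ij equals the minimum over all length-3 walks i = v_0 → v_1 → … → v_3 = j of Σ_t A[v_t][v_{t+1}]. For example, for (i, j) = (0, 2) we minimise over 9 possible intermediate vertex sequences; the minimum is 5, attained along the walk 0 → 2 → 0 → 2.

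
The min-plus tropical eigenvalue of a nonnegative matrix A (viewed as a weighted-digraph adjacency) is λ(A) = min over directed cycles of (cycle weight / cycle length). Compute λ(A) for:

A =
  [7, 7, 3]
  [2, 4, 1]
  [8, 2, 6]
λ(A) = 3/2

Enumerate directed cycles and compute their means (weight / length). Sample:
  cycle 0 → 0: weight = 7, length = 1, mean = 7/1 ≈ 7.000
  cycle 1 → 1: weight = 4, length = 1, mean = 4/1 ≈ 4.000
  cycle 2 → 2: weight = 6, length = 1, mean = 6/1 ≈ 6.000
  cycle 0 → 1 → 0: weight = 9, length = 2, mean = 9/2 ≈ 4.500
  cycle 0 → 2 → 0: weight = 11, length = 2, mean = 11/2 ≈ 5.500
  cycle 1 → 0 → 1: weight = 9, length = 2, mean = 9/2 ≈ 4.500
Minimum mean = 1.500, attained e.g. along the cycle 1 → 2 → 1 with weight 3 and length 2. So λ(A) = 3/2 = 3/2.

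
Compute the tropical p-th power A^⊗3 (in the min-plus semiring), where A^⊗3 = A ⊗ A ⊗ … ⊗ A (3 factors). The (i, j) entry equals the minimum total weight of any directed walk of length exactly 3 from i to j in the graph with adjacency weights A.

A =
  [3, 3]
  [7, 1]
A^⊗3 =
  [9, 5]
  [9, 3]

Each entry (A^⊗3)_ij equals the minimum over all length-3 walks i = v_0 → v_1 → … → v_3 = j of Σ_t A[v_t][v_{t+1}]. For example, for (i, j) = (0, 1) we minimise over 4 possible intermediate vertex sequences; the minimum is 5, attained along the walk 0 → 1 → 1 → 1.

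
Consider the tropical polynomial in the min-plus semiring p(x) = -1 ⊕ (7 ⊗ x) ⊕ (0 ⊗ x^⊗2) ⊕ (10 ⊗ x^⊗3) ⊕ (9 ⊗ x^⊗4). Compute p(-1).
p(-1) = -2

A tropical monomial a ⊗ x^⊗i evaluates to a + i · x. Evaluating each term at x = -1:
  Term 0 contributes -1 + 0 · -1 = -1
  Term 1 contributes 7 + 1 · -1 = 6
  Term 2 contributes 0 + 2 · -1 = -2
  Term 3 contributes 10 + 3 · -1 = 7
  Term 4 contributes 9 + 4 · -1 = 5
p(-1) = ⊕ of these = min[-1, 6, -2, 7, 5] = -2.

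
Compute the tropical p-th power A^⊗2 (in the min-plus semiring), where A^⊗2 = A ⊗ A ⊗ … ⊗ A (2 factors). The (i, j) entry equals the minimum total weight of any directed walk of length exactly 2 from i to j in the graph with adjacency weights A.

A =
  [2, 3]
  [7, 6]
A^⊗2 =
  [4, 5]
  [9, 10]

Each entry (A^⊗2)_ij equals the minimum over all length-2 walks i = v_0 → v_1 → … → v_2 = j of Σ_t A[v_t][v_{t+1}]. For example, for (i, j) = (0, 1) we minimise over 2 possible intermediate vertex sequences; the minimum is 5, attained along the walk 0 → 0 → 1.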